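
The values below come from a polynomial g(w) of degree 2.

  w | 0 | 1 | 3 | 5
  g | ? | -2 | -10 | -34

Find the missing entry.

The 3 known values determine g uniquely (degree ≤ 2).
Evaluate each Lagrange basis at w = 0:
L_0(0) = (-3)·(-5)/[(-2)·(-4)] = 15/8
L_1(0) = (-1)·(-5)/[(2)·(-2)] = -5/4
L_2(0) = (-1)·(-3)/[(4)·(2)] = 3/8
Sum: (-2)·(15/8) + (-10)·(-5/4) + (-34)·(3/8) = -4

-4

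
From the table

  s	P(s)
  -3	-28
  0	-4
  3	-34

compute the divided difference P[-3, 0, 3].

P[-3,0] = (-4 - (-28)) / (0 - (-3)) = 8
P[0,3] = (-34 - (-4)) / (3 - 0) = -10
P[-3,0,3] = (-10 - 8) / (3 - (-3)) = -3

-3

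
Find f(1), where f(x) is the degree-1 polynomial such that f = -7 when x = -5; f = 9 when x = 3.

5

Evaluate each Lagrange basis at x = 1:
L_0(1) = (-2)/[(-8)] = 1/4
L_1(1) = (6)/[(8)] = 3/4
Sum: (-7)·(1/4) + 9·(3/4) = 5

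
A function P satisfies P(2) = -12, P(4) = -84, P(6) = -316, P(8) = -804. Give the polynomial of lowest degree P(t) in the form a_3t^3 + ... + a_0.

Build the Lagrange basis polynomials:
L_0(t) = (t - 4)(t - 6)(t - 8) / [-48] = -(1/48)t^3 + (3/8)t^2 - (13/6)t + 4
L_1(t) = (t - 2)(t - 6)(t - 8) / [16] = (1/16)t^3 - t^2 + (19/4)t - 6
L_2(t) = (t - 2)(t - 4)(t - 8) / [-16] = -(1/16)t^3 + (7/8)t^2 - (7/2)t + 4
L_3(t) = (t - 2)(t - 4)(t - 6) / [48] = (1/48)t^3 - (1/4)t^2 + (11/12)t - 1
P(t) = (-12)·L_0 + (-84)·L_1 + (-316)·L_2 + (-804)·L_3
  (-12)·L_0(t) = (1/4)t^3 - (9/2)t^2 + 26t - 48
  (-84)·L_1(t) = -(21/4)t^3 + 84t^2 - 399t + 504
  (-316)·L_2(t) = (79/4)t^3 - (553/2)t^2 + 1106t - 1264
  (-804)·L_3(t) = -(67/4)t^3 + 201t^2 - 737t + 804
Adding term by term: -2t^3 + 4t^2 - 4t - 4

P(t) = -2t^3 + 4t^2 - 4t - 4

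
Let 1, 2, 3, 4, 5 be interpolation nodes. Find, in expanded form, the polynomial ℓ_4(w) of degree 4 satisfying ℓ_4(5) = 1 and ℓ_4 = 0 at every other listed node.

ℓ_4(w) = (1/24)w^4 - (5/12)w^3 + (35/24)w^2 - (25/12)w + 1

ℓ_4(w) = (w - 1)(w - 2)(w - 3)(w - 4) / [(4)·(3)·(2)·(1)]
       = (w^4 - 10w^3 + 35w^2 - 50w + 24) / (24)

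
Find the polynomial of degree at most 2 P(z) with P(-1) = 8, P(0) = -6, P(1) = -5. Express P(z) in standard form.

P(z) = (15/2)z^2 - (13/2)z - 6

Newton's divided differences:
P[-1,0] = (-6 - 8) / (0 - (-1)) = -14
P[0,1] = (-5 - (-6)) / (1 - 0) = 1
P[-1,0,1] = (1 - (-14)) / (1 - (-1)) = 15/2
P(z) = 8 + (-14)·(z + 1) + (15/2)·(z + 1)z
Expanding: P(z) = (15/2)z^2 - (13/2)z - 6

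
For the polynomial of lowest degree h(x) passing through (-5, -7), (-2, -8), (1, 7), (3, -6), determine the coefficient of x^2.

Build the Lagrange basis polynomials:
L_0(x) = (x + 2)(x - 1)(x - 3) / [-144] = -(1/144)x^3 + (1/72)x^2 + (5/144)x - 1/24
L_1(x) = (x + 5)(x - 1)(x - 3) / [45] = (1/45)x^3 + (1/45)x^2 - (17/45)x + 1/3
L_2(x) = (x + 5)(x + 2)(x - 3) / [-36] = -(1/36)x^3 - (1/9)x^2 + (11/36)x + 5/6
L_3(x) = (x + 5)(x + 2)(x - 1) / [80] = (1/80)x^3 + (3/40)x^2 + (3/80)x - 1/8
h(x) = (-7)·L_0 + (-8)·L_1 + 7·L_2 + (-6)·L_3
Only the coefficient of x^2 is needed; take it from each L_i and combine:
(-7)·(1/72) + (-8)·(1/45) + 7·(-1/9) + (-6)·(3/40) = -541/360

-541/360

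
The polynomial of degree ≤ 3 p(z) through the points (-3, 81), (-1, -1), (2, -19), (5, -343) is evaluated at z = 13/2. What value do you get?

-6173/8

Evaluate each Lagrange basis at z = 13/2:
L_0(13/2) = (15/2)·(9/2)·(3/2)/[(-2)·(-5)·(-8)] = -81/128
L_1(13/2) = (19/2)·(9/2)·(3/2)/[(2)·(-3)·(-6)] = 57/32
L_2(13/2) = (19/2)·(15/2)·(3/2)/[(5)·(3)·(-3)] = -19/8
L_3(13/2) = (19/2)·(15/2)·(9/2)/[(8)·(6)·(3)] = 285/128
Sum: 81·(-81/128) + (-1)·(57/32) + (-19)·(-19/8) + (-343)·(285/128) = -6173/8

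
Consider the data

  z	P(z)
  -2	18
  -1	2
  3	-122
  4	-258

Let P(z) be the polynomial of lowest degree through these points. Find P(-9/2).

1829/8

L_0(-9/2) = (-7/2)·(-15/2)·(-17/2)/[(-1)·(-5)·(-6)] = 119/16
L_1(-9/2) = (-5/2)·(-15/2)·(-17/2)/[(1)·(-4)·(-5)] = -255/32
L_2(-9/2) = (-5/2)·(-7/2)·(-17/2)/[(5)·(4)·(-1)] = 119/32
L_3(-9/2) = (-5/2)·(-7/2)·(-15/2)/[(6)·(5)·(1)] = -35/16
Sum: 18·(119/16) + 2·(-255/32) + (-122)·(119/32) + (-258)·(-35/16) = 1829/8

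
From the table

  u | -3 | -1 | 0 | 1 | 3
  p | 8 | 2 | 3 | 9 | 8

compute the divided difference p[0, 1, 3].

-13/6

p[0,1] = (9 - 3) / (1 - 0) = 6
p[1,3] = (8 - 9) / (3 - 1) = -1/2
p[0,1,3] = (-1/2 - 6) / (3 - 0) = -13/6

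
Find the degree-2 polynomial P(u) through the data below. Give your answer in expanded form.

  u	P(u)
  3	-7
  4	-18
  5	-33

Build the Lagrange basis polynomials:
L_0(u) = (u - 4)(u - 5) / [2] = (1/2)u^2 - (9/2)u + 10
L_1(u) = (u - 3)(u - 5) / [-1] = -u^2 + 8u - 15
L_2(u) = (u - 3)(u - 4) / [2] = (1/2)u^2 - (7/2)u + 6
P(u) = (-7)·L_0 + (-18)·L_1 + (-33)·L_2
  (-7)·L_0(u) = -(7/2)u^2 + (63/2)u - 70
  (-18)·L_1(u) = 18u^2 - 144u + 270
  (-33)·L_2(u) = -(33/2)u^2 + (231/2)u - 198
Adding term by term: -2u^2 + 3u + 2

P(u) = -2u^2 + 3u + 2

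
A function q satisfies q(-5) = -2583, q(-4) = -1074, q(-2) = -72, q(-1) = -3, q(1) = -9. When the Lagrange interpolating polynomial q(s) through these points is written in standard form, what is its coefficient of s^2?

-4

Build the Lagrange basis polynomials:
L_0(s) = (s + 4)(s + 2)(s + 1)(s - 1) / [72] = (1/72)s^4 + (1/12)s^3 + (7/72)s^2 - (1/12)s - 1/9
L_1(s) = (s + 5)(s + 2)(s + 1)(s - 1) / [-30] = -(1/30)s^4 - (7/30)s^3 - (3/10)s^2 + (7/30)s + 1/3
L_2(s) = (s + 5)(s + 4)(s + 1)(s - 1) / [18] = (1/18)s^4 + (1/2)s^3 + (19/18)s^2 - (1/2)s - 10/9
L_3(s) = (s + 5)(s + 4)(s + 2)(s - 1) / [-24] = -(1/24)s^4 - (5/12)s^3 - (9/8)s^2 - (1/12)s + 5/3
L_4(s) = (s + 5)(s + 4)(s + 2)(s + 1) / [180] = (1/180)s^4 + (1/15)s^3 + (49/180)s^2 + (13/30)s + 2/9
q(s) = (-2583)·L_0 + (-1074)·L_1 + (-72)·L_2 + (-3)·L_3 + (-9)·L_4
Only the coefficient of s^2 is needed; take it from each L_i and combine:
(-2583)·(7/72) + (-1074)·(-3/10) + (-72)·(19/18) + (-3)·(-9/8) + (-9)·(49/180) = -4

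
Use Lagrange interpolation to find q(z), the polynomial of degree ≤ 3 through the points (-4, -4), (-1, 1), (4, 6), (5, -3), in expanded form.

q(z) = -(19/108)z^3 - (7/27)z^2 + (439/108)z + 139/27

L_0(z) = (z + 1)(z - 4)(z - 5) / [-216] = -(1/216)z^3 + (1/27)z^2 - (11/216)z - 5/54
L_1(z) = (z + 4)(z - 4)(z - 5) / [90] = (1/90)z^3 - (1/18)z^2 - (8/45)z + 8/9
L_2(z) = (z + 4)(z + 1)(z - 5) / [-40] = -(1/40)z^3 + (21/40)z + 1/2
L_3(z) = (z + 4)(z + 1)(z - 4) / [54] = (1/54)z^3 + (1/54)z^2 - (8/27)z - 8/27
q(z) = (-4)·L_0 + 1·L_1 + 6·L_2 + (-3)·L_3
  (-4)·L_0(z) = (1/54)z^3 - (4/27)z^2 + (11/54)z + 10/27
  1·L_1(z) = (1/90)z^3 - (1/18)z^2 - (8/45)z + 8/9
  6·L_2(z) = -(3/20)z^3 + (63/20)z + 3
  (-3)·L_3(z) = -(1/18)z^3 - (1/18)z^2 + (8/9)z + 8/9
Adding term by term: -(19/108)z^3 - (7/27)z^2 + (439/108)z + 139/27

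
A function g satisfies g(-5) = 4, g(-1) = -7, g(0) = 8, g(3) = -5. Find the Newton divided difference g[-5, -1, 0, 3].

g[-5,-1] = (-7 - 4) / (-1 - (-5)) = -11/4
g[-1,0] = (8 - (-7)) / (0 - (-1)) = 15
g[0,3] = (-5 - 8) / (3 - 0) = -13/3
g[-5,-1,0] = (15 - (-11/4)) / (0 - (-5)) = 71/20
g[-1,0,3] = (-13/3 - 15) / (3 - (-1)) = -29/6
g[-5,-1,0,3] = (-29/6 - 71/20) / (3 - (-5)) = -503/480

-503/480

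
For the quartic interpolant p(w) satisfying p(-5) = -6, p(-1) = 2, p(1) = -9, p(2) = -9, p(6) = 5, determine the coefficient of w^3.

L_0(w) = (w + 1)(w - 1)(w - 2)(w - 6) / [1848] = (1/1848)w^4 - (1/231)w^3 + (1/168)w^2 + (1/231)w - 1/154
L_1(w) = (w + 5)(w - 1)(w - 2)(w - 6) / [-168] = -(1/168)w^4 + (1/42)w^3 + (25/168)w^2 - (11/21)w + 5/14
L_2(w) = (w + 5)(w + 1)(w - 2)(w - 6) / [60] = (1/60)w^4 - (1/30)w^3 - (31/60)w^2 + (8/15)w + 1
L_3(w) = (w + 5)(w + 1)(w - 1)(w - 6) / [-84] = -(1/84)w^4 + (1/84)w^3 + (31/84)w^2 - (1/84)w - 5/14
L_4(w) = (w + 5)(w + 1)(w - 1)(w - 2) / [1540] = (1/1540)w^4 + (3/1540)w^3 - (1/140)w^2 - (3/1540)w + 1/154
p(w) = (-6)·L_0 + 2·L_1 + (-9)·L_2 + (-9)·L_3 + 5·L_4
Only the coefficient of w^3 is needed; take it from each L_i and combine:
(-6)·(-1/231) + 2·(1/42) + (-9)·(-1/30) + (-9)·(1/84) + 5·(3/1540) = 29/105

29/105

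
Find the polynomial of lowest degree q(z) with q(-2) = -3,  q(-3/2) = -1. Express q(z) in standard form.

Build the Lagrange basis polynomials:
L_0(z) = (z + 3/2) / [-1/2] = -2z - 3
L_1(z) = (z + 2) / [1/2] = 2z + 4
q(z) = (-3)·L_0 + (-1)·L_1
  (-3)·L_0(z) = 6z + 9
  (-1)·L_1(z) = -2z - 4
Adding term by term: 4z + 5

q(z) = 4z + 5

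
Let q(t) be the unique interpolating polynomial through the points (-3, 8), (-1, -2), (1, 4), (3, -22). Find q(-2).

-2

Using Newton's divided-difference form:
q[-3,-1] = (-2 - 8) / (-1 - (-3)) = -5
q[-1,1] = (4 - (-2)) / (1 - (-1)) = 3
q[1,3] = (-22 - 4) / (3 - 1) = -13
q[-3,-1,1] = (3 - (-5)) / (1 - (-3)) = 2
q[-1,1,3] = (-13 - 3) / (3 - (-1)) = -4
q[-3,-1,1,3] = (-4 - 2) / (3 - (-3)) = -1
q(-2) = 8 + (-5)·(1) + 2·(1)·(-1) + (-1)·(1)·(-1)·(-3) = -2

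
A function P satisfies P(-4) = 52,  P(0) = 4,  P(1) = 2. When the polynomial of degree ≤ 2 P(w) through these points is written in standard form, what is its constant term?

L_0(w) = w(w - 1) / [20] = (1/20)w^2 - (1/20)w
L_1(w) = (w + 4)(w - 1) / [-4] = -(1/4)w^2 - (3/4)w + 1
L_2(w) = (w + 4)w / [5] = (1/5)w^2 + (4/5)w
P(w) = 52·L_0 + 4·L_1 + 2·L_2
Only the constant term is needed; take it from each L_i and combine:
52·(0) + 4·(1) + 2·(0) = 4

4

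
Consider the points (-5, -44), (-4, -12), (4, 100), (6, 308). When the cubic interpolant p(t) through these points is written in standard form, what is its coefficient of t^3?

1

L_0(t) = (t + 4)(t - 4)(t - 6) / [-99] = -(1/99)t^3 + (2/33)t^2 + (16/99)t - 32/33
L_1(t) = (t + 5)(t - 4)(t - 6) / [80] = (1/80)t^3 - (1/16)t^2 - (13/40)t + 3/2
L_2(t) = (t + 5)(t + 4)(t - 6) / [-144] = -(1/144)t^3 - (1/48)t^2 + (17/72)t + 5/6
L_3(t) = (t + 5)(t + 4)(t - 4) / [220] = (1/220)t^3 + (1/44)t^2 - (4/55)t - 4/11
p(t) = (-44)·L_0 + (-12)·L_1 + 100·L_2 + 308·L_3
Only the coefficient of t^3 is needed; take it from each L_i and combine:
(-44)·(-1/99) + (-12)·(1/80) + 100·(-1/144) + 308·(1/220) = 1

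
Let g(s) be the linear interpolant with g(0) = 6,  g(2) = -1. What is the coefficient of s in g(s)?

-7/2

The leading coefficient equals the top divided difference g[0,2].
g[0,2] = (-1 - 6) / (2 - 0) = -7/2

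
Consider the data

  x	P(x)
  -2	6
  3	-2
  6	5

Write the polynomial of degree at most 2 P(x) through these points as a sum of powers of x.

P(x) = (59/120)x^2 - (251/120)x - 3/20

Build the Lagrange basis polynomials:
L_0(x) = (x - 3)(x - 6) / [40] = (1/40)x^2 - (9/40)x + 9/20
L_1(x) = (x + 2)(x - 6) / [-15] = -(1/15)x^2 + (4/15)x + 4/5
L_2(x) = (x + 2)(x - 3) / [24] = (1/24)x^2 - (1/24)x - 1/4
P(x) = 6·L_0 + (-2)·L_1 + 5·L_2
  6·L_0(x) = (3/20)x^2 - (27/20)x + 27/10
  (-2)·L_1(x) = (2/15)x^2 - (8/15)x - 8/5
  5·L_2(x) = (5/24)x^2 - (5/24)x - 5/4
Adding term by term: (59/120)x^2 - (251/120)x - 3/20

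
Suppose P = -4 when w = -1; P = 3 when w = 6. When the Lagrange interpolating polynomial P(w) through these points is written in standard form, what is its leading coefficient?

1

L_0(w) = (w - 6) / [-7] = -(1/7)w + 6/7
L_1(w) = (w + 1) / [7] = (1/7)w + 1/7
P(w) = (-4)·L_0 + 3·L_1
Only the coefficient of w is needed; take it from each L_i and combine:
(-4)·(-1/7) + 3·(1/7) = 1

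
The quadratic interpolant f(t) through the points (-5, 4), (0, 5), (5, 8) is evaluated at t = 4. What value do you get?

L_0(4) = (4)·(-1)/[(-5)·(-10)] = -2/25
L_1(4) = (9)·(-1)/[(5)·(-5)] = 9/25
L_2(4) = (9)·(4)/[(10)·(5)] = 18/25
Sum: 4·(-2/25) + 5·(9/25) + 8·(18/25) = 181/25

181/25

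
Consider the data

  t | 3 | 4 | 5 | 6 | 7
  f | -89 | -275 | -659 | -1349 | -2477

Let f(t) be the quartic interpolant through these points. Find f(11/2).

-15329/16

Evaluate each Lagrange basis at t = 11/2:
L_0(11/2) = (3/2)·(1/2)·(-1/2)·(-3/2)/[(-1)·(-2)·(-3)·(-4)] = 3/128
L_1(11/2) = (5/2)·(1/2)·(-1/2)·(-3/2)/[(1)·(-1)·(-2)·(-3)] = -5/32
L_2(11/2) = (5/2)·(3/2)·(-1/2)·(-3/2)/[(2)·(1)·(-1)·(-2)] = 45/64
L_3(11/2) = (5/2)·(3/2)·(1/2)·(-3/2)/[(3)·(2)·(1)·(-1)] = 15/32
L_4(11/2) = (5/2)·(3/2)·(1/2)·(-1/2)/[(4)·(3)·(2)·(1)] = -5/128
Sum: (-89)·(3/128) + (-275)·(-5/32) + (-659)·(45/64) + (-1349)·(15/32) + (-2477)·(-5/128) = -15329/16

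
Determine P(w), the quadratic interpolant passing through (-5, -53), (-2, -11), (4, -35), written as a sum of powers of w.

Newton's divided differences:
P[-5,-2] = (-11 - (-53)) / (-2 - (-5)) = 14
P[-2,4] = (-35 - (-11)) / (4 - (-2)) = -4
P[-5,-2,4] = (-4 - 14) / (4 - (-5)) = -2
P(w) = -53 + 14·(w + 5) + (-2)·(w + 5)(w + 2)
Expanding: P(w) = -2w^2 - 3

P(w) = -2w^2 - 3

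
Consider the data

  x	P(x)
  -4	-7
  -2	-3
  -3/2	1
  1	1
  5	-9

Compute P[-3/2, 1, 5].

P[-3/2,1] = (1 - 1) / (1 - (-3/2)) = 0
P[1,5] = (-9 - 1) / (5 - 1) = -5/2
P[-3/2,1,5] = (-5/2 - 0) / (5 - (-3/2)) = -5/13

-5/13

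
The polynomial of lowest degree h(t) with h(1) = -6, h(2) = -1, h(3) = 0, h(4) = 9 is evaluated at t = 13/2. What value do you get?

Evaluate each Lagrange basis at t = 13/2:
L_0(13/2) = (9/2)·(7/2)·(5/2)/[(-1)·(-2)·(-3)] = -105/16
L_1(13/2) = (11/2)·(7/2)·(5/2)/[(1)·(-1)·(-2)] = 385/16
L_2(13/2) = (11/2)·(9/2)·(5/2)/[(2)·(1)·(-1)] = -495/16
L_3(13/2) = (11/2)·(9/2)·(7/2)/[(3)·(2)·(1)] = 231/16
Sum: (-6)·(-105/16) + (-1)·(385/16) + 0 + 9·(231/16) = 581/4

581/4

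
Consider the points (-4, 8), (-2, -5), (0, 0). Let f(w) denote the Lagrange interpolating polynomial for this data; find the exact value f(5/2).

Evaluate each Lagrange basis at w = 5/2:
L_0(5/2) = (9/2)·(5/2)/[(-2)·(-4)] = 45/32
L_1(5/2) = (13/2)·(5/2)/[(2)·(-2)] = -65/16
L_2(5/2) = (13/2)·(9/2)/[(4)·(2)] = 117/32
Sum: 8·(45/32) + (-5)·(-65/16) + 0 = 505/16

505/16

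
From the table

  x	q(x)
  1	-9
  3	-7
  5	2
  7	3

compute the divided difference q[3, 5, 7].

q[3,5] = (2 - (-7)) / (5 - 3) = 9/2
q[5,7] = (3 - 2) / (7 - 5) = 1/2
q[3,5,7] = (1/2 - 9/2) / (7 - 3) = -1

-1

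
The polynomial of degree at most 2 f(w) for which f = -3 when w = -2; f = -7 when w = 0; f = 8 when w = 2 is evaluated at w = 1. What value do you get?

-15/8

Evaluate each Lagrange basis at w = 1:
L_0(1) = (1)·(-1)/[(-2)·(-4)] = -1/8
L_1(1) = (3)·(-1)/[(2)·(-2)] = 3/4
L_2(1) = (3)·(1)/[(4)·(2)] = 3/8
Sum: (-3)·(-1/8) + (-7)·(3/4) + 8·(3/8) = -15/8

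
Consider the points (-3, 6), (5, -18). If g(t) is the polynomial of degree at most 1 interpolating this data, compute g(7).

L_0(7) = (2)/[(-8)] = -1/4
L_1(7) = (10)/[(8)] = 5/4
Sum: 6·(-1/4) + (-18)·(5/4) = -24

-24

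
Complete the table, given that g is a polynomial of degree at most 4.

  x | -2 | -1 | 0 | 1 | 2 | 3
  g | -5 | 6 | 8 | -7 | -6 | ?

The 5 known values determine g uniquely (degree ≤ 4).
Evaluate each Lagrange basis at x = 3:
L_0(3) = (4)·(3)·(2)·(1)/[(-1)·(-2)·(-3)·(-4)] = 1
L_1(3) = (5)·(3)·(2)·(1)/[(1)·(-1)·(-2)·(-3)] = -5
L_2(3) = (5)·(4)·(2)·(1)/[(2)·(1)·(-1)·(-2)] = 10
L_3(3) = (5)·(4)·(3)·(1)/[(3)·(2)·(1)·(-1)] = -10
L_4(3) = (5)·(4)·(3)·(2)/[(4)·(3)·(2)·(1)] = 5
Sum: (-5)·(1) + 6·(-5) + 8·(10) + (-7)·(-10) + (-6)·(5) = 85

85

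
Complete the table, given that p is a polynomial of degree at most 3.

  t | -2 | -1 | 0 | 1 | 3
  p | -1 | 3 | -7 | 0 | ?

189

The 4 known values determine p uniquely (degree ≤ 3).
Evaluate each Lagrange basis at t = 3:
L_0(3) = (4)·(3)·(2)/[(-1)·(-2)·(-3)] = -4
L_1(3) = (5)·(3)·(2)/[(1)·(-1)·(-2)] = 15
L_2(3) = (5)·(4)·(2)/[(2)·(1)·(-1)] = -20
L_3(3) = (5)·(4)·(3)/[(3)·(2)·(1)] = 10
Sum: (-1)·(-4) + 3·(15) + (-7)·(-20) + 0 = 189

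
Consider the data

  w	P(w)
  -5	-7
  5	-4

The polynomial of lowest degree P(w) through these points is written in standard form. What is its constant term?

Build the Lagrange basis polynomials:
L_0(w) = (w - 5) / [-10] = -(1/10)w + 1/2
L_1(w) = (w + 5) / [10] = (1/10)w + 1/2
P(w) = (-7)·L_0 + (-4)·L_1
Only the constant term is needed; take it from each L_i and combine:
(-7)·(1/2) + (-4)·(1/2) = -11/2

-11/2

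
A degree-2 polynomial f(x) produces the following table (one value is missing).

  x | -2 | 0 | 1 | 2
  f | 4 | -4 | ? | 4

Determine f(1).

The 3 known values determine f uniquely (degree ≤ 2).
Evaluate each Lagrange basis at x = 1:
L_0(1) = (1)·(-1)/[(-2)·(-4)] = -1/8
L_1(1) = (3)·(-1)/[(2)·(-2)] = 3/4
L_2(1) = (3)·(1)/[(4)·(2)] = 3/8
Sum: 4·(-1/8) + (-4)·(3/4) + 4·(3/8) = -2

-2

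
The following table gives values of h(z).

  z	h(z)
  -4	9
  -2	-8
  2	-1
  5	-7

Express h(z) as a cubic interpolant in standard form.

Build the Lagrange basis polynomials:
L_0(z) = (z + 2)(z - 2)(z - 5) / [-108] = -(1/108)z^3 + (5/108)z^2 + (1/27)z - 5/27
L_1(z) = (z + 4)(z - 2)(z - 5) / [56] = (1/56)z^3 - (3/56)z^2 - (9/28)z + 5/7
L_2(z) = (z + 4)(z + 2)(z - 5) / [-72] = -(1/72)z^3 - (1/72)z^2 + (11/36)z + 5/9
L_3(z) = (z + 4)(z + 2)(z - 2) / [189] = (1/189)z^3 + (4/189)z^2 - (4/189)z - 16/189
h(z) = 9·L_0 + (-8)·L_1 + (-1)·L_2 + (-7)·L_3
  9·L_0(z) = -(1/12)z^3 + (5/12)z^2 + (1/3)z - 5/3
  (-8)·L_1(z) = -(1/7)z^3 + (3/7)z^2 + (18/7)z - 40/7
  (-1)·L_2(z) = (1/72)z^3 + (1/72)z^2 - (11/36)z - 5/9
  (-7)·L_3(z) = -(1/27)z^3 - (4/27)z^2 + (4/27)z + 16/27
Adding term by term: -(377/1512)z^3 + (1075/1512)z^2 + (2077/756)z - 1388/189

h(z) = -(377/1512)z^3 + (1075/1512)z^2 + (2077/756)z - 1388/189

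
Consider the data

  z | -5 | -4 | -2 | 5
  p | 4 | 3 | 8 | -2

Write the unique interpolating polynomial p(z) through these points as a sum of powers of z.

p(z) = -(101/630)z^3 - (188/315)z^2 + (2147/630)z + 1003/63

Build the Lagrange basis polynomials:
L_0(z) = (z + 4)(z + 2)(z - 5) / [-30] = -(1/30)z^3 - (1/30)z^2 + (11/15)z + 4/3
L_1(z) = (z + 5)(z + 2)(z - 5) / [18] = (1/18)z^3 + (1/9)z^2 - (25/18)z - 25/9
L_2(z) = (z + 5)(z + 4)(z - 5) / [-42] = -(1/42)z^3 - (2/21)z^2 + (25/42)z + 50/21
L_3(z) = (z + 5)(z + 4)(z + 2) / [630] = (1/630)z^3 + (11/630)z^2 + (19/315)z + 4/63
p(z) = 4·L_0 + 3·L_1 + 8·L_2 + (-2)·L_3
  4·L_0(z) = -(2/15)z^3 - (2/15)z^2 + (44/15)z + 16/3
  3·L_1(z) = (1/6)z^3 + (1/3)z^2 - (25/6)z - 25/3
  8·L_2(z) = -(4/21)z^3 - (16/21)z^2 + (100/21)z + 400/21
  (-2)·L_3(z) = -(1/315)z^3 - (11/315)z^2 - (38/315)z - 8/63
Adding term by term: -(101/630)z^3 - (188/315)z^2 + (2147/630)z + 1003/63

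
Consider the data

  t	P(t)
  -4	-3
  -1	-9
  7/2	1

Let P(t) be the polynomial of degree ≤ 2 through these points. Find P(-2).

Using Newton's divided-difference form:
P[-4,-1] = (-9 - (-3)) / (-1 - (-4)) = -2
P[-1,7/2] = (1 - (-9)) / (7/2 - (-1)) = 20/9
P[-4,-1,7/2] = (20/9 - (-2)) / (7/2 - (-4)) = 76/135
P(-2) = -3 + (-2)·(2) + (76/135)·(2)·(-1) = -1097/135

-1097/135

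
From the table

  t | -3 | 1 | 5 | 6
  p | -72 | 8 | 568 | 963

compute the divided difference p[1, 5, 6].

51

p[1,5] = (568 - 8) / (5 - 1) = 140
p[5,6] = (963 - 568) / (6 - 5) = 395
p[1,5,6] = (395 - 140) / (6 - 1) = 51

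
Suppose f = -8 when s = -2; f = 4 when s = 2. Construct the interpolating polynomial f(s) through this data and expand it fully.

L_0(s) = (s - 2) / [-4] = -(1/4)s + 1/2
L_1(s) = (s + 2) / [4] = (1/4)s + 1/2
f(s) = (-8)·L_0 + 4·L_1
  (-8)·L_0(s) = 2s - 4
  4·L_1(s) = s + 2
Adding term by term: 3s - 2

f(s) = 3s - 2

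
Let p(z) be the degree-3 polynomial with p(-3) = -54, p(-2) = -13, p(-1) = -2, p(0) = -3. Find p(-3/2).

-39/8

L_0(-3/2) = (1/2)·(-1/2)·(-3/2)/[(-1)·(-2)·(-3)] = -1/16
L_1(-3/2) = (3/2)·(-1/2)·(-3/2)/[(1)·(-1)·(-2)] = 9/16
L_2(-3/2) = (3/2)·(1/2)·(-3/2)/[(2)·(1)·(-1)] = 9/16
L_3(-3/2) = (3/2)·(1/2)·(-1/2)/[(3)·(2)·(1)] = -1/16
Sum: (-54)·(-1/16) + (-13)·(9/16) + (-2)·(9/16) + (-3)·(-1/16) = -39/8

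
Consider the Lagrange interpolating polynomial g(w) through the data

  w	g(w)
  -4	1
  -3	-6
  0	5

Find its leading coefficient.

8/3

The leading coefficient equals the top divided difference g[-4,-3,0].
g[-4,-3] = (-6 - 1) / (-3 - (-4)) = -7
g[-3,0] = (5 - (-6)) / (0 - (-3)) = 11/3
g[-4,-3,0] = (11/3 - (-7)) / (0 - (-4)) = 8/3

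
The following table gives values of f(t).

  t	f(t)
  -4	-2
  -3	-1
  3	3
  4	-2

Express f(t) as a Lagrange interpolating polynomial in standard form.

f(t) = -(2/21)t^3 - (3/7)t^2 + (32/21)t + 34/7

Build the Lagrange basis polynomials:
L_0(t) = (t + 3)(t - 3)(t - 4) / [-56] = -(1/56)t^3 + (1/14)t^2 + (9/56)t - 9/14
L_1(t) = (t + 4)(t - 3)(t - 4) / [42] = (1/42)t^3 - (1/14)t^2 - (8/21)t + 8/7
L_2(t) = (t + 4)(t + 3)(t - 4) / [-42] = -(1/42)t^3 - (1/14)t^2 + (8/21)t + 8/7
L_3(t) = (t + 4)(t + 3)(t - 3) / [56] = (1/56)t^3 + (1/14)t^2 - (9/56)t - 9/14
f(t) = (-2)·L_0 + (-1)·L_1 + 3·L_2 + (-2)·L_3
  (-2)·L_0(t) = (1/28)t^3 - (1/7)t^2 - (9/28)t + 9/7
  (-1)·L_1(t) = -(1/42)t^3 + (1/14)t^2 + (8/21)t - 8/7
  3·L_2(t) = -(1/14)t^3 - (3/14)t^2 + (8/7)t + 24/7
  (-2)·L_3(t) = -(1/28)t^3 - (1/7)t^2 + (9/28)t + 9/7
Adding term by term: -(2/21)t^3 - (3/7)t^2 + (32/21)t + 34/7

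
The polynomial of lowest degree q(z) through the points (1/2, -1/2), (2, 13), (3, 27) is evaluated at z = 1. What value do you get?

Evaluate each Lagrange basis at z = 1:
L_0(1) = (-1)·(-2)/[(-3/2)·(-5/2)] = 8/15
L_1(1) = (1/2)·(-2)/[(3/2)·(-1)] = 2/3
L_2(1) = (1/2)·(-1)/[(5/2)·(1)] = -1/5
Sum: (-1/2)·(8/15) + 13·(2/3) + 27·(-1/5) = 3

3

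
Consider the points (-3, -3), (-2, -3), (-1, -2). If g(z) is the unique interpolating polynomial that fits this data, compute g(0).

Evaluate each Lagrange basis at z = 0:
L_0(0) = (2)·(1)/[(-1)·(-2)] = 1
L_1(0) = (3)·(1)/[(1)·(-1)] = -3
L_2(0) = (3)·(2)/[(2)·(1)] = 3
Sum: (-3)·(1) + (-3)·(-3) + (-2)·(3) = 0

0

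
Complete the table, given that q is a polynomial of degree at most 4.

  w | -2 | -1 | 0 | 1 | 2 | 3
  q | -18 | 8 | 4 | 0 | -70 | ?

-368

The 5 known values determine q uniquely (degree ≤ 4).
Evaluate each Lagrange basis at w = 3:
L_0(3) = (4)·(3)·(2)·(1)/[(-1)·(-2)·(-3)·(-4)] = 1
L_1(3) = (5)·(3)·(2)·(1)/[(1)·(-1)·(-2)·(-3)] = -5
L_2(3) = (5)·(4)·(2)·(1)/[(2)·(1)·(-1)·(-2)] = 10
L_3(3) = (5)·(4)·(3)·(1)/[(3)·(2)·(1)·(-1)] = -10
L_4(3) = (5)·(4)·(3)·(2)/[(4)·(3)·(2)·(1)] = 5
Sum: (-18)·(1) + 8·(-5) + 4·(10) + 0 + (-70)·(5) = -368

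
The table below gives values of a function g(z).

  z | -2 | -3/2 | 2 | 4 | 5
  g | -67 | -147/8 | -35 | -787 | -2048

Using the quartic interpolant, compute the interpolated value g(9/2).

Evaluate each Lagrange basis at z = 9/2:
L_0(9/2) = (6)·(5/2)·(1/2)·(-1/2)/[(-1/2)·(-4)·(-6)·(-7)] = -5/112
L_1(9/2) = (13/2)·(5/2)·(1/2)·(-1/2)/[(1/2)·(-7/2)·(-11/2)·(-13/2)] = 5/77
L_2(9/2) = (13/2)·(6)·(1/2)·(-1/2)/[(4)·(7/2)·(-2)·(-3)] = -13/112
L_3(9/2) = (13/2)·(6)·(5/2)·(-1/2)/[(6)·(11/2)·(2)·(-1)] = 65/88
L_4(9/2) = (13/2)·(6)·(5/2)·(1/2)/[(7)·(13/2)·(3)·(1)] = 5/14
Sum: (-67)·(-5/112) + (-147/8)·(5/77) + (-35)·(-13/112) + (-787)·(65/88) + (-2048)·(5/14) = -10455/8

-10455/8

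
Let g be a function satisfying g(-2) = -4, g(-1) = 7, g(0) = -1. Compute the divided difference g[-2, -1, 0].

g[-2,-1] = (7 - (-4)) / (-1 - (-2)) = 11
g[-1,0] = (-1 - 7) / (0 - (-1)) = -8
g[-2,-1,0] = (-8 - 11) / (0 - (-2)) = -19/2

-19/2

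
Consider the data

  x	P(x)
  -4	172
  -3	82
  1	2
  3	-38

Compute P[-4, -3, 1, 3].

P[-4,-3] = (82 - 172) / (-3 - (-4)) = -90
P[-3,1] = (2 - 82) / (1 - (-3)) = -20
P[1,3] = (-38 - 2) / (3 - 1) = -20
P[-4,-3,1] = (-20 - (-90)) / (1 - (-4)) = 14
P[-3,1,3] = (-20 - (-20)) / (3 - (-3)) = 0
P[-4,-3,1,3] = (0 - 14) / (3 - (-4)) = -2

-2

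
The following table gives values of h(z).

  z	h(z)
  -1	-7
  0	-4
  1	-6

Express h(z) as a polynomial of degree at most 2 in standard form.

h(z) = -(5/2)z^2 + (1/2)z - 4

Newton's divided differences:
h[-1,0] = (-4 - (-7)) / (0 - (-1)) = 3
h[0,1] = (-6 - (-4)) / (1 - 0) = -2
h[-1,0,1] = (-2 - 3) / (1 - (-1)) = -5/2
h(z) = -7 + 3·(z + 1) + (-5/2)·(z + 1)z
Expanding: h(z) = -(5/2)z^2 + (1/2)z - 4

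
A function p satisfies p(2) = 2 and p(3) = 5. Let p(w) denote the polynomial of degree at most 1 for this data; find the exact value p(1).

-1

Evaluate each Lagrange basis at w = 1:
L_0(1) = (-2)/[(-1)] = 2
L_1(1) = (-1)/[(1)] = -1
Sum: 2·(2) + 5·(-1) = -1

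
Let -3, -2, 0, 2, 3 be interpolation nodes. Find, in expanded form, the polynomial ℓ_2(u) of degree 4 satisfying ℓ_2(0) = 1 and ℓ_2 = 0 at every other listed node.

ℓ_2(u) = (u + 3)(u + 2)(u - 2)(u - 3) / [(3)·(2)·(-2)·(-3)]
       = (u^4 - 13u^2 + 36) / (36)

ℓ_2(u) = (1/36)u^4 - (13/36)u^2 + 1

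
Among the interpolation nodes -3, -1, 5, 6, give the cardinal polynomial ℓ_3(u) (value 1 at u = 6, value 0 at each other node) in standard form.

ℓ_3(u) = (1/63)u^3 - (1/63)u^2 - (17/63)u - 5/21

ℓ_3(u) = (u + 3)(u + 1)(u - 5) / [(9)·(7)·(1)]
       = (u^3 - u^2 - 17u - 15) / (63)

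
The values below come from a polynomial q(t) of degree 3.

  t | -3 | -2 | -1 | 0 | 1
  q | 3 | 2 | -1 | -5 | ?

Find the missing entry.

The 4 known values determine q uniquely (degree ≤ 3).
Evaluate each Lagrange basis at t = 1:
L_0(1) = (3)·(2)·(1)/[(-1)·(-2)·(-3)] = -1
L_1(1) = (4)·(2)·(1)/[(1)·(-1)·(-2)] = 4
L_2(1) = (4)·(3)·(1)/[(2)·(1)·(-1)] = -6
L_3(1) = (4)·(3)·(2)/[(3)·(2)·(1)] = 4
Sum: 3·(-1) + 2·(4) + (-1)·(-6) + (-5)·(4) = -9

-9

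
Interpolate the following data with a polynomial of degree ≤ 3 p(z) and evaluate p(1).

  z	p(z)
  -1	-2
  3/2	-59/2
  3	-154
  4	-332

Evaluate each Lagrange basis at z = 1:
L_0(1) = (-1/2)·(-2)·(-3)/[(-5/2)·(-4)·(-5)] = 3/50
L_1(1) = (2)·(-2)·(-3)/[(5/2)·(-3/2)·(-5/2)] = 32/25
L_2(1) = (2)·(-1/2)·(-3)/[(4)·(3/2)·(-1)] = -1/2
L_3(1) = (2)·(-1/2)·(-2)/[(5)·(5/2)·(1)] = 4/25
Sum: (-2)·(3/50) + (-59/2)·(32/25) + (-154)·(-1/2) + (-332)·(4/25) = -14

-14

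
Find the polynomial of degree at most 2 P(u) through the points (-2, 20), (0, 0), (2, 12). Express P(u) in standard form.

P(u) = 4u^2 - 2u

Build the Lagrange basis polynomials:
L_0(u) = u(u - 2) / [8] = (1/8)u^2 - (1/4)u
L_1(u) = (u + 2)(u - 2) / [-4] = -(1/4)u^2 + 1
L_2(u) = (u + 2)u / [8] = (1/8)u^2 + (1/4)u
P(u) = 20·L_0 + 0·L_1 + 12·L_2
  20·L_0(u) = (5/2)u^2 - 5u
  0·L_1(u) = 0
  12·L_2(u) = (3/2)u^2 + 3u
Adding term by term: 4u^2 - 2u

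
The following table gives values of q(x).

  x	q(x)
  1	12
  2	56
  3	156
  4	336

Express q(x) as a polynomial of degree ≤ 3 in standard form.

Newton's divided differences:
q[1,2] = (56 - 12) / (2 - 1) = 44
q[2,3] = (156 - 56) / (3 - 2) = 100
q[3,4] = (336 - 156) / (4 - 3) = 180
q[1,2,3] = (100 - 44) / (3 - 1) = 28
q[2,3,4] = (180 - 100) / (4 - 2) = 40
q[1,2,3,4] = (40 - 28) / (4 - 1) = 4
q(x) = 12 + 44·(x - 1) + 28·(x - 1)(x - 2) + 4·(x - 1)(x - 2)(x - 3)
Expanding: q(x) = 4x^3 + 4x^2 + 4x

q(x) = 4x^3 + 4x^2 + 4x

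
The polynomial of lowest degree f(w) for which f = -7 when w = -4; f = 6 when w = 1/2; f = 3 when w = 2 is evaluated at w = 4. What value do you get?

L_0(4) = (7/2)·(2)/[(-9/2)·(-6)] = 7/27
L_1(4) = (8)·(2)/[(9/2)·(-3/2)] = -64/27
L_2(4) = (8)·(7/2)/[(6)·(3/2)] = 28/9
Sum: (-7)·(7/27) + 6·(-64/27) + 3·(28/9) = -181/27

-181/27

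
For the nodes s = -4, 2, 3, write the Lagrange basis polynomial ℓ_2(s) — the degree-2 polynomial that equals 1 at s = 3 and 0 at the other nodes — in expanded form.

ℓ_2(s) = (1/7)s^2 + (2/7)s - 8/7

ℓ_2(s) = (s + 4)(s - 2) / [(7)·(1)]
       = (s^2 + 2s - 8) / (7)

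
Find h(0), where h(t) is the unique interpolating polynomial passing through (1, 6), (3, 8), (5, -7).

-11/8

Using Newton's divided-difference form:
h[1,3] = (8 - 6) / (3 - 1) = 1
h[3,5] = (-7 - 8) / (5 - 3) = -15/2
h[1,3,5] = (-15/2 - 1) / (5 - 1) = -17/8
h(0) = 6 + 1·(-1) + (-17/8)·(-1)·(-3) = -11/8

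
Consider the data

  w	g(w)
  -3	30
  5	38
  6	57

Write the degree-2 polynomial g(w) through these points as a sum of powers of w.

g(w) = 2w^2 - 3w + 3

Build the Lagrange basis polynomials:
L_0(w) = (w - 5)(w - 6) / [72] = (1/72)w^2 - (11/72)w + 5/12
L_1(w) = (w + 3)(w - 6) / [-8] = -(1/8)w^2 + (3/8)w + 9/4
L_2(w) = (w + 3)(w - 5) / [9] = (1/9)w^2 - (2/9)w - 5/3
g(w) = 30·L_0 + 38·L_1 + 57·L_2
  30·L_0(w) = (5/12)w^2 - (55/12)w + 25/2
  38·L_1(w) = -(19/4)w^2 + (57/4)w + 171/2
  57·L_2(w) = (19/3)w^2 - (38/3)w - 95
Adding term by term: 2w^2 - 3w + 3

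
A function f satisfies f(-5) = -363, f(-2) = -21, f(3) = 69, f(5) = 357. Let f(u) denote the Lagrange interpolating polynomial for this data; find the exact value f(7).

Evaluate each Lagrange basis at u = 7:
L_0(7) = (9)·(4)·(2)/[(-3)·(-8)·(-10)] = -3/10
L_1(7) = (12)·(4)·(2)/[(3)·(-5)·(-7)] = 32/35
L_2(7) = (12)·(9)·(2)/[(8)·(5)·(-2)] = -27/10
L_3(7) = (12)·(9)·(4)/[(10)·(7)·(2)] = 108/35
Sum: (-363)·(-3/10) + (-21)·(32/35) + 69·(-27/10) + 357·(108/35) = 1005

1005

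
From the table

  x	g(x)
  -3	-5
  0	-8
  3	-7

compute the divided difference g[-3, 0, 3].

g[-3,0] = (-8 - (-5)) / (0 - (-3)) = -1
g[0,3] = (-7 - (-8)) / (3 - 0) = 1/3
g[-3,0,3] = (1/3 - (-1)) / (3 - (-3)) = 2/9

2/9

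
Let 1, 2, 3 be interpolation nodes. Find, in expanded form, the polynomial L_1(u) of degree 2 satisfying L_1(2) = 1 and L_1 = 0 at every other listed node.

L_1(u) = (u - 1)(u - 3) / [(1)·(-1)]
       = (u^2 - 4u + 3) / (-1)

L_1(u) = -u^2 + 4u - 3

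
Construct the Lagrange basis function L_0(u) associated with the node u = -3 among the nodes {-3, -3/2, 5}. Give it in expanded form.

L_0(u) = (u + 3/2)(u - 5) / [(-3/2)·(-8)]
       = (u^2 - (7/2)u - 15/2) / (12)

L_0(u) = (1/12)u^2 - (7/24)u - 5/8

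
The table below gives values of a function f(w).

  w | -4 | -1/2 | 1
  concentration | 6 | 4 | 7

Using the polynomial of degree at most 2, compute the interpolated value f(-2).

Using Newton's divided-difference form:
f[-4,-1/2] = (4 - 6) / (-1/2 - (-4)) = -4/7
f[-1/2,1] = (7 - 4) / (1 - (-1/2)) = 2
f[-4,-1/2,1] = (2 - (-4/7)) / (1 - (-4)) = 18/35
f(-2) = 6 + (-4/7)·(2) + (18/35)·(2)·(-3/2) = 116/35

116/35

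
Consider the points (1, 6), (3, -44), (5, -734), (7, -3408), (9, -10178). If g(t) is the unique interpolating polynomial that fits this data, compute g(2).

7

Evaluate each Lagrange basis at t = 2:
L_0(2) = (-1)·(-3)·(-5)·(-7)/[(-2)·(-4)·(-6)·(-8)] = 35/128
L_1(2) = (1)·(-3)·(-5)·(-7)/[(2)·(-2)·(-4)·(-6)] = 35/32
L_2(2) = (1)·(-1)·(-5)·(-7)/[(4)·(2)·(-2)·(-4)] = -35/64
L_3(2) = (1)·(-1)·(-3)·(-7)/[(6)·(4)·(2)·(-2)] = 7/32
L_4(2) = (1)·(-1)·(-3)·(-5)/[(8)·(6)·(4)·(2)] = -5/128
Sum: 6·(35/128) + (-44)·(35/32) + (-734)·(-35/64) + (-3408)·(7/32) + (-10178)·(-5/128) = 7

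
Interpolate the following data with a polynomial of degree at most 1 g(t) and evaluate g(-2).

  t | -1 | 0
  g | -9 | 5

Evaluate each Lagrange basis at t = -2:
L_0(-2) = (-2)/[(-1)] = 2
L_1(-2) = (-1)/[(1)] = -1
Sum: (-9)·(2) + 5·(-1) = -23

-23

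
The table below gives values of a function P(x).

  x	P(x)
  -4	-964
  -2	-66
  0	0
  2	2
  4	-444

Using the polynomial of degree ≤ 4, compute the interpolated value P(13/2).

L_0(13/2) = (17/2)·(13/2)·(9/2)·(5/2)/[(-2)·(-4)·(-6)·(-8)] = 3315/2048
L_1(13/2) = (21/2)·(13/2)·(9/2)·(5/2)/[(2)·(-2)·(-4)·(-6)] = -4095/512
L_2(13/2) = (21/2)·(17/2)·(9/2)·(5/2)/[(4)·(2)·(-2)·(-4)] = 16065/1024
L_3(13/2) = (21/2)·(17/2)·(13/2)·(5/2)/[(6)·(4)·(2)·(-2)] = -7735/512
L_4(13/2) = (21/2)·(17/2)·(13/2)·(9/2)/[(8)·(6)·(4)·(2)] = 13923/2048
Sum: (-964)·(3315/2048) + (-66)·(-4095/512) + 0 + 2·(-7735/512) + (-444)·(13923/2048) = -65299/16

-65299/16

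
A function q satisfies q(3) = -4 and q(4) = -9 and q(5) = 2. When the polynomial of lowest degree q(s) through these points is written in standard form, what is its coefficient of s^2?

8

L_0(s) = (s - 4)(s - 5) / [2] = (1/2)s^2 - (9/2)s + 10
L_1(s) = (s - 3)(s - 5) / [-1] = -s^2 + 8s - 15
L_2(s) = (s - 3)(s - 4) / [2] = (1/2)s^2 - (7/2)s + 6
q(s) = (-4)·L_0 + (-9)·L_1 + 2·L_2
Only the coefficient of s^2 is needed; take it from each L_i and combine:
(-4)·(1/2) + (-9)·(-1) + 2·(1/2) = 8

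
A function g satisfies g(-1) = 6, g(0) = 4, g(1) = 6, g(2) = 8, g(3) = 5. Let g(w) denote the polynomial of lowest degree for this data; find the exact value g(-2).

15

Evaluate each Lagrange basis at w = -2:
L_0(-2) = (-2)·(-3)·(-4)·(-5)/[(-1)·(-2)·(-3)·(-4)] = 5
L_1(-2) = (-1)·(-3)·(-4)·(-5)/[(1)·(-1)·(-2)·(-3)] = -10
L_2(-2) = (-1)·(-2)·(-4)·(-5)/[(2)·(1)·(-1)·(-2)] = 10
L_3(-2) = (-1)·(-2)·(-3)·(-5)/[(3)·(2)·(1)·(-1)] = -5
L_4(-2) = (-1)·(-2)·(-3)·(-4)/[(4)·(3)·(2)·(1)] = 1
Sum: 6·(5) + 4·(-10) + 6·(10) + 8·(-5) + 5·(1) = 15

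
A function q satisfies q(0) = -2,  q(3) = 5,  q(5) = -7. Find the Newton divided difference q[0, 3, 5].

-5/3

q[0,3] = (5 - (-2)) / (3 - 0) = 7/3
q[3,5] = (-7 - 5) / (5 - 3) = -6
q[0,3,5] = (-6 - 7/3) / (5 - 0) = -5/3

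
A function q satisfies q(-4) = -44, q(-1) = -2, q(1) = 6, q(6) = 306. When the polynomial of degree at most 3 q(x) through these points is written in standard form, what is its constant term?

Build the Lagrange basis polynomials:
L_0(x) = (x + 1)(x - 1)(x - 6) / [-150] = -(1/150)x^3 + (1/25)x^2 + (1/150)x - 1/25
L_1(x) = (x + 4)(x - 1)(x - 6) / [42] = (1/42)x^3 - (1/14)x^2 - (11/21)x + 4/7
L_2(x) = (x + 4)(x + 1)(x - 6) / [-50] = -(1/50)x^3 + (1/50)x^2 + (13/25)x + 12/25
L_3(x) = (x + 4)(x + 1)(x - 1) / [350] = (1/350)x^3 + (2/175)x^2 - (1/350)x - 2/175
q(x) = (-44)·L_0 + (-2)·L_1 + 6·L_2 + 306·L_3
Only the constant term is needed; take it from each L_i and combine:
(-44)·(-1/25) + (-2)·(4/7) + 6·(12/25) + 306·(-2/175) = 0

0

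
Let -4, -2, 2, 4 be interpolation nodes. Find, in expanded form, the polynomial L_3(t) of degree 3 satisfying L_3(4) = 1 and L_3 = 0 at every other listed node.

L_3(t) = (1/96)t^3 + (1/24)t^2 - (1/24)t - 1/6

L_3(t) = (t + 4)(t + 2)(t - 2) / [(8)·(6)·(2)]
       = (t^3 + 4t^2 - 4t - 16) / (96)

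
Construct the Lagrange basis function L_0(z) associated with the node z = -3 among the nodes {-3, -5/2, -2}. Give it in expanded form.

L_0(z) = (z + 5/2)(z + 2) / [(-1/2)·(-1)]
       = (z^2 + (9/2)z + 5) / (1/2)

L_0(z) = 2z^2 + 9z + 10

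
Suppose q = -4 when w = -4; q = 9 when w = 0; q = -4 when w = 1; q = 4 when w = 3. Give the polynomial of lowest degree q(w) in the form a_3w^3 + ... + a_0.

q(w) = (107/84)w^3 + (4/7)w^2 - (1247/84)w + 9

L_0(w) = w(w - 1)(w - 3) / [-140] = -(1/140)w^3 + (1/35)w^2 - (3/140)w
L_1(w) = (w + 4)(w - 1)(w - 3) / [12] = (1/12)w^3 - (13/12)w + 1
L_2(w) = (w + 4)w(w - 3) / [-10] = -(1/10)w^3 - (1/10)w^2 + (6/5)w
L_3(w) = (w + 4)w(w - 1) / [42] = (1/42)w^3 + (1/14)w^2 - (2/21)w
q(w) = (-4)·L_0 + 9·L_1 + (-4)·L_2 + 4·L_3
  (-4)·L_0(w) = (1/35)w^3 - (4/35)w^2 + (3/35)w
  9·L_1(w) = (3/4)w^3 - (39/4)w + 9
  (-4)·L_2(w) = (2/5)w^3 + (2/5)w^2 - (24/5)w
  4·L_3(w) = (2/21)w^3 + (2/7)w^2 - (8/21)w
Adding term by term: (107/84)w^3 + (4/7)w^2 - (1247/84)w + 9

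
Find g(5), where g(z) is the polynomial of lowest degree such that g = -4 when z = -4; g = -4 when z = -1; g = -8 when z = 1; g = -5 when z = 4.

7/5

L_0(5) = (6)·(4)·(1)/[(-3)·(-5)·(-8)] = -1/5
L_1(5) = (9)·(4)·(1)/[(3)·(-2)·(-5)] = 6/5
L_2(5) = (9)·(6)·(1)/[(5)·(2)·(-3)] = -9/5
L_3(5) = (9)·(6)·(4)/[(8)·(5)·(3)] = 9/5
Sum: (-4)·(-1/5) + (-4)·(6/5) + (-8)·(-9/5) + (-5)·(9/5) = 7/5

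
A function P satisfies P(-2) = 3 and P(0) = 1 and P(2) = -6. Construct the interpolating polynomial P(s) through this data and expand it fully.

P(s) = -(5/8)s^2 - (9/4)s + 1

L_0(s) = s(s - 2) / [8] = (1/8)s^2 - (1/4)s
L_1(s) = (s + 2)(s - 2) / [-4] = -(1/4)s^2 + 1
L_2(s) = (s + 2)s / [8] = (1/8)s^2 + (1/4)s
P(s) = 3·L_0 + 1·L_1 + (-6)·L_2
  3·L_0(s) = (3/8)s^2 - (3/4)s
  1·L_1(s) = -(1/4)s^2 + 1
  (-6)·L_2(s) = -(3/4)s^2 - (3/2)s
Adding term by term: -(5/8)s^2 - (9/4)s + 1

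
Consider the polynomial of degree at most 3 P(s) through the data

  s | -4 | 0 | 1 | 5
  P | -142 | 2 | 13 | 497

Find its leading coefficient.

The leading coefficient equals the top divided difference P[-4,0,1,5].
P[-4,0] = (2 - (-142)) / (0 - (-4)) = 36
P[0,1] = (13 - 2) / (1 - 0) = 11
P[1,5] = (497 - 13) / (5 - 1) = 121
P[-4,0,1] = (11 - 36) / (1 - (-4)) = -5
P[0,1,5] = (121 - 11) / (5 - 0) = 22
P[-4,0,1,5] = (22 - (-5)) / (5 - (-4)) = 3

3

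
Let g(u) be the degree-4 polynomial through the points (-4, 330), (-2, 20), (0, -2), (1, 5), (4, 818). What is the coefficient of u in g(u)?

-3

L_0(u) = (u + 2)u(u - 1)(u - 4) / [320] = (1/320)u^4 - (3/320)u^3 - (3/160)u^2 + (1/40)u
L_1(u) = (u + 4)u(u - 1)(u - 4) / [-72] = -(1/72)u^4 + (1/72)u^3 + (2/9)u^2 - (2/9)u
L_2(u) = (u + 4)(u + 2)(u - 1)(u - 4) / [32] = (1/32)u^4 + (1/32)u^3 - (9/16)u^2 - (1/2)u + 1
L_3(u) = (u + 4)(u + 2)u(u - 4) / [-45] = -(1/45)u^4 - (2/45)u^3 + (16/45)u^2 + (32/45)u
L_4(u) = (u + 4)(u + 2)u(u - 1) / [576] = (1/576)u^4 + (5/576)u^3 + (1/288)u^2 - (1/72)u
g(u) = 330·L_0 + 20·L_1 + (-2)·L_2 + 5·L_3 + 818·L_4
Only the coefficient of u is needed; take it from each L_i and combine:
330·(1/40) + 20·(-2/9) + (-2)·(-1/2) + 5·(32/45) + 818·(-1/72) = -3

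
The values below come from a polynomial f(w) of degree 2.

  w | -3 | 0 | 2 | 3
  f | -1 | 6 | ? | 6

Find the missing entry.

61/9

The 3 known values determine f uniquely (degree ≤ 2).
Evaluate each Lagrange basis at w = 2:
L_0(2) = (2)·(-1)/[(-3)·(-6)] = -1/9
L_1(2) = (5)·(-1)/[(3)·(-3)] = 5/9
L_2(2) = (5)·(2)/[(6)·(3)] = 5/9
Sum: (-1)·(-1/9) + 6·(5/9) + 6·(5/9) = 61/9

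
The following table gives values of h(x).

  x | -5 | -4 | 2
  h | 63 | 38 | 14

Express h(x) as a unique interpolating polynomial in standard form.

Newton's divided differences:
h[-5,-4] = (38 - 63) / (-4 - (-5)) = -25
h[-4,2] = (14 - 38) / (2 - (-4)) = -4
h[-5,-4,2] = (-4 - (-25)) / (2 - (-5)) = 3
h(x) = 63 + (-25)·(x + 5) + 3·(x + 5)(x + 4)
Expanding: h(x) = 3x^2 + 2x - 2

h(x) = 3x^2 + 2x - 2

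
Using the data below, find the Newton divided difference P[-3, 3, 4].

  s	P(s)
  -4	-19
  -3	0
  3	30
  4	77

6

P[-3,3] = (30 - 0) / (3 - (-3)) = 5
P[3,4] = (77 - 30) / (4 - 3) = 47
P[-3,3,4] = (47 - 5) / (4 - (-3)) = 6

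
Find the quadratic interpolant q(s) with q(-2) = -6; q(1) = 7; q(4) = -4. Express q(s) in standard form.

q(s) = -(4/3)s^2 + 3s + 16/3

L_0(s) = (s - 1)(s - 4) / [18] = (1/18)s^2 - (5/18)s + 2/9
L_1(s) = (s + 2)(s - 4) / [-9] = -(1/9)s^2 + (2/9)s + 8/9
L_2(s) = (s + 2)(s - 1) / [18] = (1/18)s^2 + (1/18)s - 1/9
q(s) = (-6)·L_0 + 7·L_1 + (-4)·L_2
  (-6)·L_0(s) = -(1/3)s^2 + (5/3)s - 4/3
  7·L_1(s) = -(7/9)s^2 + (14/9)s + 56/9
  (-4)·L_2(s) = -(2/9)s^2 - (2/9)s + 4/9
Adding term by term: -(4/3)s^2 + 3s + 16/3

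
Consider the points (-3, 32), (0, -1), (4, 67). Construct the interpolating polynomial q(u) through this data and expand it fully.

Build the Lagrange basis polynomials:
L_0(u) = u(u - 4) / [21] = (1/21)u^2 - (4/21)u
L_1(u) = (u + 3)(u - 4) / [-12] = -(1/12)u^2 + (1/12)u + 1
L_2(u) = (u + 3)u / [28] = (1/28)u^2 + (3/28)u
q(u) = 32·L_0 + (-1)·L_1 + 67·L_2
  32·L_0(u) = (32/21)u^2 - (128/21)u
  (-1)·L_1(u) = (1/12)u^2 - (1/12)u - 1
  67·L_2(u) = (67/28)u^2 + (201/28)u
Adding term by term: 4u^2 + u - 1

q(u) = 4u^2 + u - 1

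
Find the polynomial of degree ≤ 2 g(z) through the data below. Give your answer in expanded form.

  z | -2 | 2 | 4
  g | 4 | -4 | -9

g(z) = -(1/12)z^2 - 2z + 1/3

Newton's divided differences:
g[-2,2] = (-4 - 4) / (2 - (-2)) = -2
g[2,4] = (-9 - (-4)) / (4 - 2) = -5/2
g[-2,2,4] = (-5/2 - (-2)) / (4 - (-2)) = -1/12
g(z) = 4 + (-2)·(z + 2) + (-1/12)·(z + 2)(z - 2)
Expanding: g(z) = -(1/12)z^2 - 2z + 1/3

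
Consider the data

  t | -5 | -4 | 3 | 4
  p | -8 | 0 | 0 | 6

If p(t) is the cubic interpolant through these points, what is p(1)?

Using Newton's divided-difference form:
p[-5,-4] = (0 - (-8)) / (-4 - (-5)) = 8
p[-4,3] = (0 - 0) / (3 - (-4)) = 0
p[3,4] = (6 - 0) / (4 - 3) = 6
p[-5,-4,3] = (0 - 8) / (3 - (-5)) = -1
p[-4,3,4] = (6 - 0) / (4 - (-4)) = 3/4
p[-5,-4,3,4] = (3/4 - (-1)) / (4 - (-5)) = 7/36
p(1) = -8 + 8·(6) + (-1)·(6)·(5) + (7/36)·(6)·(5)·(-2) = -5/3

-5/3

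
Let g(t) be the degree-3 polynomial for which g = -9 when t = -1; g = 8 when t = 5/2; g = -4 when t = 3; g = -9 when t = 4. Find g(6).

L_0(6) = (7/2)·(3)·(2)/[(-7/2)·(-4)·(-5)] = -3/10
L_1(6) = (7)·(3)·(2)/[(7/2)·(-1/2)·(-3/2)] = 16
L_2(6) = (7)·(7/2)·(2)/[(4)·(1/2)·(-1)] = -49/2
L_3(6) = (7)·(7/2)·(3)/[(5)·(3/2)·(1)] = 49/5
Sum: (-9)·(-3/10) + 8·(16) + (-4)·(-49/2) + (-9)·(49/5) = 281/2

281/2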